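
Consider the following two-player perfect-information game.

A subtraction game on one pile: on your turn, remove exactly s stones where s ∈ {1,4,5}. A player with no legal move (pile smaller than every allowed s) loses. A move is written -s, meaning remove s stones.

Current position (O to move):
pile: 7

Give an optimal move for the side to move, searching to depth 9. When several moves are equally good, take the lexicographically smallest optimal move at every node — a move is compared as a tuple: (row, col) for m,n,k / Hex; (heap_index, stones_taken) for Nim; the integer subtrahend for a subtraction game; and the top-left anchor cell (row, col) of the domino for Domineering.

p1 O@[7]: -1[6]-1 -4[3]-1 -5[2]+1*
p2 X@[2]: -1[1]-1*
p3 O@[1]: -1[0]+1*
p4 X@[0] terminal -1; root [7] d9

O's best at [7]: -5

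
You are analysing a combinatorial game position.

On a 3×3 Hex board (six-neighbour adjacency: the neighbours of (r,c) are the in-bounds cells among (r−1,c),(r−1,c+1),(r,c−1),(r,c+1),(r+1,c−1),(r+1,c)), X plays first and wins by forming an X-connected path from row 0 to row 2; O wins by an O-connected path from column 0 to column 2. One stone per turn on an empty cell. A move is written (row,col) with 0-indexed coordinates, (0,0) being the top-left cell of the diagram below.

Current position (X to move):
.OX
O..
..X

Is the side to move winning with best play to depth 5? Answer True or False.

X winning at [.OX/O../..X]: True

p1 X@[.OX/O../..X]: (0,0)[XOX/O../..X]+1* (1,1)[.OX/OX./..X]+1 (1,2)[.OX/O.X/..X]+1 (2,0)[.OX/O../X.X]+1 (2,1)[.OX/O../.XX]+1
p2 O@[XOX/O../..X]: (1,1)[XOX/OO./..X]-1* (1,2)[XOX/O.O/..X]-1 (2,0)[XOX/O../O.X]-1 (2,1)[XOX/O../.OX]-1
p3 X@[XOX/OO./..X]: (1,2)[XOX/OOX/..X]+1* (2,0)[XOX/OO./X.X]-1 (2,1)[XOX/OO./.XX]-1
p4 O@[XOX/OOX/..X] terminal -1; root [.OX/O../..X] d5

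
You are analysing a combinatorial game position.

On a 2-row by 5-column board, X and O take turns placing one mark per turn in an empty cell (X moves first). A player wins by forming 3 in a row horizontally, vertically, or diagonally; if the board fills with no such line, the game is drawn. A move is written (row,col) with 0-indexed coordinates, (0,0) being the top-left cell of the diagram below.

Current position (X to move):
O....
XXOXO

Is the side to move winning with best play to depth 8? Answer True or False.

p1 X@[O..../XXOXO]: (0,1)[OX.../XXOXO]+0* (0,2)[O.X../XXOXO]+0 (0,3)[O..X./XXOXO]+0 (0,4)[O...X/XXOXO]+0
p2 O@[OX.../XXOXO]: (0,2)[OXO../XXOXO]+0* (0,3)[OX.O./XXOXO]+0 (0,4)[OX..O/XXOXO]+0
p3 X@[OXO../XXOXO]: (0,3)[OXOX./XXOXO]+0* (0,4)[OXO.X/XXOXO]+0
p4 O@[OXOX./XXOXO]: (0,4)[OXOXO/XXOXO]+0*
p5 X@[OXOXO/XXOXO] terminal +0; root [O..../XXOXO] d8

X winning at [O..../XXOXO]: False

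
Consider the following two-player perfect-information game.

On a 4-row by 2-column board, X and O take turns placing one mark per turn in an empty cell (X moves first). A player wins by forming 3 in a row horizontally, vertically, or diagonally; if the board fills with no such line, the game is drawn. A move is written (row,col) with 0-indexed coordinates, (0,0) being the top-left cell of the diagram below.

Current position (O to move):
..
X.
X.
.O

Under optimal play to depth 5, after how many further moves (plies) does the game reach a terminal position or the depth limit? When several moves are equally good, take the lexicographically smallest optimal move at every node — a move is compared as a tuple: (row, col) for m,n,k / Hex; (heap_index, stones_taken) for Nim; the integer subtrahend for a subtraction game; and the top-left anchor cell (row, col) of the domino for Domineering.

[../X./X./.O] O move#1: (0,0):-1/O./X./X./.O*, (0,1):-1/.O/X./X./.O, (1,1):-1/../XO/X./.O, (2,1):-1/../X./XO/.O, (3,0):-1/../X./X./OO
[O./X./X./.O] X move#2: (0,1):+0/OX/X./X./.O, (1,1):+0/O./XX/X./.O, (2,1):+0/O./X./XX/.O, (3,0):+1/O./X./X./XO*
[O./X./X./XO] end (terminal -1, O#3); searched ../X./X./.O to 5

PV length from [../X./X./.O]: 2 plies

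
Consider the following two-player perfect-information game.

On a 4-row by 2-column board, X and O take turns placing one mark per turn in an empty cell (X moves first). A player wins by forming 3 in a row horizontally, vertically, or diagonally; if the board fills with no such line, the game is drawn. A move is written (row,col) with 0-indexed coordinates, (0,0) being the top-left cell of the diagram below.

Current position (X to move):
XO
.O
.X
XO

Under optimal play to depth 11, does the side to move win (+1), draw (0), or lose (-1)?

value(XO/.O/.X/XO, X) = 0

[XO/.O/.X/XO] X move#1: (1,0):+0/XO/XO/.X/XO*, (2,0):+0/XO/.O/XX/XO
[XO/XO/.X/XO] O move#2: (2,0):+0/XO/XO/OX/XO*
[XO/XO/OX/XO] end (terminal +0, X#3); searched XO/.O/.X/XO to 11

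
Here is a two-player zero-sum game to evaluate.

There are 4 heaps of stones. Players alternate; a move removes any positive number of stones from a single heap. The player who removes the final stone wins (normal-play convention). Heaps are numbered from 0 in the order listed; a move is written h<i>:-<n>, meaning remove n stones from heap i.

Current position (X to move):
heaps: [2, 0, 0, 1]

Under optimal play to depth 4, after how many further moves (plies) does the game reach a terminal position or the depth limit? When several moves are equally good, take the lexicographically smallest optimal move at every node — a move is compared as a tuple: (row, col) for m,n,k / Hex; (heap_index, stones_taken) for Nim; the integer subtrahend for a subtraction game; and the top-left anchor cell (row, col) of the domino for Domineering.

[(2,0,0,1)] X move#1: h0:-1:+1/(1,0,0,1)*, h0:-2:-1/(0,0,0,1), h3:-1:-1/(2,0,0,0)
[(1,0,0,1)] O move#2: h0:-1:-1/(0,0,0,1)*, h3:-1:-1/(1,0,0,0)
[(0,0,0,1)] X move#3: h3:-1:+1/(0,0,0,0)*
[(0,0,0,0)] end (terminal -1, O#4); searched (2,0,0,1) to 4

PV length from [(2,0,0,1)]: 3 plies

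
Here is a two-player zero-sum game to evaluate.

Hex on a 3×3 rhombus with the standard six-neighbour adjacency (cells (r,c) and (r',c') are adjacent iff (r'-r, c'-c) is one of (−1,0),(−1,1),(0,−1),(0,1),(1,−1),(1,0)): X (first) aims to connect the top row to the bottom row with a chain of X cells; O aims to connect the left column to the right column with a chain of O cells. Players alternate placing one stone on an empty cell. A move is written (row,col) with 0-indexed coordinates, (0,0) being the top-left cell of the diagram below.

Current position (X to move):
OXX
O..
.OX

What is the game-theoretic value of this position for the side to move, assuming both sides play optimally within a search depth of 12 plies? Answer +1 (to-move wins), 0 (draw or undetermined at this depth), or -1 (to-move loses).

value(OXX/O../.OX, X) = +1

p1 X@[OXX/O../.OX]: (1,1)[OXX/OX./.OX]+1* (1,2)[OXX/O.X/.OX]+1 (2,0)[OXX/O../XOX]+1
p2 O@[OXX/OX./.OX]: (1,2)[OXX/OXO/.OX]-1* (2,0)[OXX/OX./OOX]-1
p3 X@[OXX/OXO/.OX]: (2,0)[OXX/OXO/XOX]+1*
p4 O@[OXX/OXO/XOX] terminal -1; root [OXX/O../.OX] d12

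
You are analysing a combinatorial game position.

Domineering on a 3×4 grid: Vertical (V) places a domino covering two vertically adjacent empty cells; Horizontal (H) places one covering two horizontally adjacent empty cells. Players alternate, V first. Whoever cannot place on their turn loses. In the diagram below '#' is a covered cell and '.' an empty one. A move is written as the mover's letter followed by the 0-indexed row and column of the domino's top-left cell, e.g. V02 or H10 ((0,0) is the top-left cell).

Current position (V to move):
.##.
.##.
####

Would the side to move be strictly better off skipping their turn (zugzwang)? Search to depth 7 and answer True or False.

ply 1, V at .##./.##./#### | V00=+1→###./###./####*; V03=+1→.###/.###/####
ply 2: ###./###./#### is terminal -1 (H); from .##./.##./#### depth 7
suppose V passes — search the same position with H to move:
pass> ply 1: .##./.##./#### is terminal -1 (H); from .##./.##./#### depth 7
for V: play +1, pass +1

zugzwang(.##./.##./####, V) = False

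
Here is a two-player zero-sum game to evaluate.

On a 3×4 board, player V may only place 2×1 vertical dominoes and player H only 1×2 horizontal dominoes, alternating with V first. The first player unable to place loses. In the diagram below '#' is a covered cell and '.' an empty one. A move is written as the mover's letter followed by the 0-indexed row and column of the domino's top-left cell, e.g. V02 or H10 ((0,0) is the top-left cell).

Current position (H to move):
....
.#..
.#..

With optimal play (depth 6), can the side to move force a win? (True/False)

[..../.#../.#..] H move#1: H00:-1/##../.#../.#.., H01:-1/.##./.#../.#.., H02:-1/..##/.#../.#.., H12:+1/..../.###/.#..*, H22:-1/..../.#../.###
[..../.###/.#..] V move#2: V00:-1/#.../####/.#..*, V10:-1/..../####/##..
[#.../####/.#..] H move#3: H01:+1/###./####/.#..*, H02:+1/#.##/####/.#.., H22:+1/#.../####/.###
[###./####/.#..] end (terminal -1, V#4); searched ..../.#../.#.. to 6

H winning at [..../.#../.#..]: True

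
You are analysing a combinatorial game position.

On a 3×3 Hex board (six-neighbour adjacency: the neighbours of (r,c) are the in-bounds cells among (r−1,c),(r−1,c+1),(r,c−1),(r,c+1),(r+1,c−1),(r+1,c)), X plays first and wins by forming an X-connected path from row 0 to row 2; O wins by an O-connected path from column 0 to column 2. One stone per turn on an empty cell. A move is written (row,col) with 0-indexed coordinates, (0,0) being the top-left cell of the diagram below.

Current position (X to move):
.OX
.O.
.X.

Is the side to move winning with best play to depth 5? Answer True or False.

X winning at [.OX/.O./.X.]: True

[.OX/.O./.X.] X move#1: (0,0):-1/XOX/.O./.X., (1,0):-1/.OX/XO./.X., (1,2):+1/.OX/.OX/.X.*, (2,0):-1/.OX/.O./XX., (2,2):-1/.OX/.O./.XX
[.OX/.OX/.X.] end (terminal -1, O#2); searched .OX/.O./.X. to 5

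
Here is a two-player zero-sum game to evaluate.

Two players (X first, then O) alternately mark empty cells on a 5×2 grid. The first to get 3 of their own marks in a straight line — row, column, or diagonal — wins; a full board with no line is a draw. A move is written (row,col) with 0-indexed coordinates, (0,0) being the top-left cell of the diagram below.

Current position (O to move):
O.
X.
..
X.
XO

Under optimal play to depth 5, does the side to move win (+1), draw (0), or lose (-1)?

value(O./X./../X./XO, O) = 0

p1 O@[O./X./../X./XO]: (0,1)[OO/X./../X./XO]-1 (1,1)[O./XO/../X./XO]-1 (2,0)[O./X./O./X./XO]+0* (2,1)[O./X./.O/X./XO]-1 (3,1)[O./X./../XO/XO]-1
p2 X@[O./X./O./X./XO]: (0,1)[OX/X./O./X./XO]+0* (1,1)[O./XX/O./X./XO]+0 (2,1)[O./X./OX/X./XO]+0 (3,1)[O./X./O./XX/XO]+0
p3 O@[OX/X./O./X./XO]: (1,1)[OX/XO/O./X./XO]+0* (2,1)[OX/X./OO/X./XO]+0 (3,1)[OX/X./O./XO/XO]+0
p4 X@[OX/XO/O./X./XO]: (2,1)[OX/XO/OX/X./XO]+0* (3,1)[OX/XO/O./XX/XO]+0
p5 O@[OX/XO/OX/X./XO]: (3,1)[OX/XO/OX/XO/XO]+0*
p6 X@[OX/XO/OX/XO/XO] terminal +0; root [O./X./../X./XO] d5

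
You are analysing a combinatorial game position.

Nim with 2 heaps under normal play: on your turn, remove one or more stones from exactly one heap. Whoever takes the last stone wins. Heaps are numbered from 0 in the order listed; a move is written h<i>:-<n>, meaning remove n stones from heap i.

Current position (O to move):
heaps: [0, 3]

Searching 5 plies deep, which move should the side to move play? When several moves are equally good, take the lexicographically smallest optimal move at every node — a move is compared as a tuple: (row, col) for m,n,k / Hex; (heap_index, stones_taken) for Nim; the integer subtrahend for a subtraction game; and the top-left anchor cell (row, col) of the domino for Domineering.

O's best at [(0,3)]: h1:-3

[(0,3)] O move#1: h1:-1:-1/(0,2), h1:-2:-1/(0,1), h1:-3:+1/(0,0)*
[(0,0)] end (terminal -1, X#2); searched (0,3) to 5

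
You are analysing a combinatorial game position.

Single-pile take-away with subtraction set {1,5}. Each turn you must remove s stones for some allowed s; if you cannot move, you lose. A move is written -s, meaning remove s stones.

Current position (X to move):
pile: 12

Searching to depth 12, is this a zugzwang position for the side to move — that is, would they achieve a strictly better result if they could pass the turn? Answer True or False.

zugzwang(12, X) = True

ply 1, X at 12 | -1=-1→11*; -5=-1→7
ply 2, O at 11 | -1=+1→10*; -5=+1→6
ply 3, X at 10 | -1=-1→9*; -5=-1→5
ply 4, O at 9 | -1=+1→8*; -5=+1→4
ply 5, X at 8 | -1=-1→7*; -5=-1→3
ply 6, O at 7 | -1=+1→6*; -5=+1→2
ply 7, X at 6 | -1=-1→5*; -5=-1→1
ply 8, O at 5 | -1=+1→4*; -5=+1→0
ply 9, X at 4 | -1=-1→3*
ply 10, O at 3 | -1=+1→2*
ply 11, X at 2 | -1=-1→1*
ply 12, O at 1 | -1=+1→0*
ply 13: 0 is terminal -1 (X); from 12 depth 12
pass branch (O moves first from the same position):
  | ply 1, O at 12 | -1=-1→11*; -5=-1→7
  | ply 2, X at 11 | -1=+1→10*; -5=+1→6
  | ply 3, O at 10 | -1=-1→9*; -5=-1→5
  | ply 4, X at 9 | -1=+1→8*; -5=+1→4
  | ply 5, O at 8 | -1=-1→7*; -5=-1→3
  | ply 6, X at 7 | -1=+1→6*; -5=+1→2
  | ply 7, O at 6 | -1=-1→5*; -5=-1→1
  | ply 8, X at 5 | -1=+1→4*; -5=+1→0
  | ply 9, O at 4 | -1=-1→3*
  | ply 10, X at 3 | -1=+1→2*
  | ply 11, O at 2 | -1=-1→1*
  | ply 12, X at 1 | -1=+1→0*
  | ply 13: 0 is terminal -1 (O); from 12 depth 12
X moving scores -1; X passing scores +1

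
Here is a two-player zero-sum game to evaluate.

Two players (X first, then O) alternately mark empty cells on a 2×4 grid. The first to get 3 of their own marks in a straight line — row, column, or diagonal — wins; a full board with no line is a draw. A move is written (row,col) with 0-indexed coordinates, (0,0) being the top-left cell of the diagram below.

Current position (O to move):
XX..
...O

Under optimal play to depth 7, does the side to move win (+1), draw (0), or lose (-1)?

value(XX../...O, O) = 0

p1 O@[XX../...O]: (0,2)[XXO./...O]+0* (0,3)[XX.O/...O]-1 (1,0)[XX../O..O]-1 (1,1)[XX../.O.O]-1 (1,2)[XX../..OO]-1
p2 X@[XXO./...O]: (0,3)[XXOX/...O]+0* (1,0)[XXO./X..O]+0 (1,1)[XXO./.X.O]+0 (1,2)[XXO./..XO]+0
p3 O@[XXOX/...O]: (1,0)[XXOX/O..O]+0* (1,1)[XXOX/.O.O]+0 (1,2)[XXOX/..OO]+0
p4 X@[XXOX/O..O]: (1,1)[XXOX/OX.O]+0* (1,2)[XXOX/O.XO]+0
p5 O@[XXOX/OX.O]: (1,2)[XXOX/OXOO]+0*
p6 X@[XXOX/OXOO] terminal +0; root [XX../...O] d7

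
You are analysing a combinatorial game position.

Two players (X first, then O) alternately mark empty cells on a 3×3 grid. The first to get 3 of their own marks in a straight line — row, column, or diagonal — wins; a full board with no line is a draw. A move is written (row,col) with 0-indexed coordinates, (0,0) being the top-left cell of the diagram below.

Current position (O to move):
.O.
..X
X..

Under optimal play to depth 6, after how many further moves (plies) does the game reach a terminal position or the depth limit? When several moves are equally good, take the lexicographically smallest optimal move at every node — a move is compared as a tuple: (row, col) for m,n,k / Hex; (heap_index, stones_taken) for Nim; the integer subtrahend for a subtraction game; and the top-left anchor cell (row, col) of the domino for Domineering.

ply 1, O at .O./..X/X.. | (0,0)=-1→OO./..X/X..; (0,2)=-1→.OO/..X/X..; (1,0)=-1→.O./O.X/X..; (1,1)=+0→.O./.OX/X..*; (2,1)=-1→.O./..X/XO.; (2,2)=-1→.O./..X/X.O
ply 2, X at .O./.OX/X.. | (0,0)=-1→XO./.OX/X..; (0,2)=-1→.OX/.OX/X..; (1,0)=-1→.O./XOX/X..; (2,1)=+0→.O./.OX/XX.*; (2,2)=-1→.O./.OX/X.X
ply 3, O at .O./.OX/XX. | (0,0)=-1→OO./.OX/XX.; (0,2)=-1→.OO/.OX/XX.; (1,0)=-1→.O./OOX/XX.; (2,2)=+0→.O./.OX/XXO*
ply 4, X at .O./.OX/XXO | (0,0)=+0→XO./.OX/XXO*; (0,2)=-1→.OX/.OX/XXO; (1,0)=-1→.O./XOX/XXO
ply 5, O at XO./.OX/XXO | (0,2)=-1→XOO/.OX/XXO; (1,0)=+0→XO./OOX/XXO*
ply 6, X at XO./OOX/XXO | (0,2)=+0→XOX/OOX/XXO*
ply 7: XOX/OOX/XXO is terminal +0 (O); from .O./..X/X.. depth 6

PV length from [.O./..X/X..]: 6 plies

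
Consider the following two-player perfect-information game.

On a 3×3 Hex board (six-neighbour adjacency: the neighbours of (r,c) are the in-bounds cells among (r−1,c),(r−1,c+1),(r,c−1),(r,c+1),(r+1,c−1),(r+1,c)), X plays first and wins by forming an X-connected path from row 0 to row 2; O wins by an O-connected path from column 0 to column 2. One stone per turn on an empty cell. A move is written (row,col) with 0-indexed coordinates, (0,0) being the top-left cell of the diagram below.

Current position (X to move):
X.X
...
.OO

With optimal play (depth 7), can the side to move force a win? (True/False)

X winning at [X.X/.../.OO]: True

p1 X@[X.X/.../.OO]: (0,1)[XXX/.../.OO]-1 (1,0)[X.X/X../.OO]-1 (1,1)[X.X/.X./.OO]-1 (1,2)[X.X/..X/.OO]-1 (2,0)[X.X/.../XOO]+1*
p2 O@[X.X/.../XOO]: (0,1)[XOX/.../XOO]-1* (1,0)[X.X/O../XOO]-1 (1,1)[X.X/.O./XOO]-1 (1,2)[X.X/..O/XOO]-1
p3 X@[XOX/.../XOO]: (1,0)[XOX/X../XOO]+1* (1,1)[XOX/.X./XOO]+1 (1,2)[XOX/..X/XOO]+1
p4 O@[XOX/X../XOO] terminal -1; root [X.X/.../.OO] d7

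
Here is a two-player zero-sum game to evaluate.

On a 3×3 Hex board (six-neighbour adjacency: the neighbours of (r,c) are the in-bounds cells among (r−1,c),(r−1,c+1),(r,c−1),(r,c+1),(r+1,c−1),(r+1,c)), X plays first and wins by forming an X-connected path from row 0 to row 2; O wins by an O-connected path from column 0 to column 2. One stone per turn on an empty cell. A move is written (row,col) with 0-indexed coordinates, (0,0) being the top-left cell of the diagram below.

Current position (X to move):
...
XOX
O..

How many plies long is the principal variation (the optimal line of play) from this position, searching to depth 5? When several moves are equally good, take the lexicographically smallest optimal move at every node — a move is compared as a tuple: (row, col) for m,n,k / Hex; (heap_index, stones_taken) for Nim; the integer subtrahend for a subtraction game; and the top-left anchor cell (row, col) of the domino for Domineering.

[.../XOX/O..] X move#1: (0,0):-1/X../XOX/O.., (0,1):-1/.X./XOX/O.., (0,2):+1/..X/XOX/O..*, (2,1):-1/.../XOX/OX., (2,2):-1/.../XOX/O.X
[..X/XOX/O..] O move#2: (0,0):-1/O.X/XOX/O..*, (0,1):-1/.OX/XOX/O.., (2,1):-1/..X/XOX/OO., (2,2):-1/..X/XOX/O.O
[O.X/XOX/O..] X move#3: (0,1):+1/OXX/XOX/O..*, (2,1):+1/O.X/XOX/OX., (2,2):+1/O.X/XOX/O.X
[OXX/XOX/O..] O move#4: (2,1):-1/OXX/XOX/OO.*, (2,2):-1/OXX/XOX/O.O
[OXX/XOX/OO.] X move#5: (2,2):+1/OXX/XOX/OOX*
[OXX/XOX/OOX] end (terminal -1, O#6); searched .../XOX/O.. to 5

PV length from [.../XOX/O..]: 5 plies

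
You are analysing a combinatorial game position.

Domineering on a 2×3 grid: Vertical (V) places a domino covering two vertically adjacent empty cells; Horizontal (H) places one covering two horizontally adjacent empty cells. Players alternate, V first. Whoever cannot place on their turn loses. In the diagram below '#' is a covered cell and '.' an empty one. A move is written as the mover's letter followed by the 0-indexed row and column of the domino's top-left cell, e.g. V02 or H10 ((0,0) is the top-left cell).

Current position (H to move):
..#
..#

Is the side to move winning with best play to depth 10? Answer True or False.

p1 H@[..#/..#]: H00[###/..#]+1* H10[..#/###]+1
p2 V@[###/..#] terminal -1; root [..#/..#] d10

H winning at [..#/..#]: True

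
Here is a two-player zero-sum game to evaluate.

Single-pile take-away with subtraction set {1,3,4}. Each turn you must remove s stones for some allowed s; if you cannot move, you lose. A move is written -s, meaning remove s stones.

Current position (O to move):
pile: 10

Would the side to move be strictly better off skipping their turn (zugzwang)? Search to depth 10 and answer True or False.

ply 1, O at 10 | -1=+1→9*; -3=+1→7; -4=-1→6
ply 2, X at 9 | -1=-1→8*; -3=-1→6; -4=-1→5
ply 3, O at 8 | -1=+1→7*; -3=-1→5; -4=-1→4
ply 4, X at 7 | -1=-1→6*; -3=-1→4; -4=-1→3
ply 5, O at 6 | -1=-1→5; -3=-1→3; -4=+1→2*
ply 6, X at 2 | -1=-1→1*
ply 7, O at 1 | -1=+1→0*
ply 8: 0 is terminal -1 (X); from 10 depth 10
suppose O passes — search the same position with X to move:
pass> ply 1, X at 10 | -1=+1→9*; -3=+1→7; -4=-1→6
pass> ply 2, O at 9 | -1=-1→8*; -3=-1→6; -4=-1→5
pass> ply 3, X at 8 | -1=+1→7*; -3=-1→5; -4=-1→4
pass> ply 4, O at 7 | -1=-1→6*; -3=-1→4; -4=-1→3
pass> ply 5, X at 6 | -1=-1→5; -3=-1→3; -4=+1→2*
pass> ply 6, O at 2 | -1=-1→1*
pass> ply 7, X at 1 | -1=+1→0*
pass> ply 8: 0 is terminal -1 (O); from 10 depth 10
for O: play +1, pass -1

zugzwang(10, O) = False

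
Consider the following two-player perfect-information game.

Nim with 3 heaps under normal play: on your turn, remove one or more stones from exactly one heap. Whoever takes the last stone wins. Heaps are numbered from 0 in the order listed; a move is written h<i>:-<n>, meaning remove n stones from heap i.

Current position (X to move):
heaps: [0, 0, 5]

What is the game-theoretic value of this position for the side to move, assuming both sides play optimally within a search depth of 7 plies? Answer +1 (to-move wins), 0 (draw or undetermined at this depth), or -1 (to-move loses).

value((0,0,5), X) = +1

[(0,0,5)] X move#1: h2:-1:-1/(0,0,4), h2:-2:-1/(0,0,3), h2:-3:-1/(0,0,2), h2:-4:-1/(0,0,1), h2:-5:+1/(0,0,0)*
[(0,0,0)] end (terminal -1, O#2); searched (0,0,5) to 7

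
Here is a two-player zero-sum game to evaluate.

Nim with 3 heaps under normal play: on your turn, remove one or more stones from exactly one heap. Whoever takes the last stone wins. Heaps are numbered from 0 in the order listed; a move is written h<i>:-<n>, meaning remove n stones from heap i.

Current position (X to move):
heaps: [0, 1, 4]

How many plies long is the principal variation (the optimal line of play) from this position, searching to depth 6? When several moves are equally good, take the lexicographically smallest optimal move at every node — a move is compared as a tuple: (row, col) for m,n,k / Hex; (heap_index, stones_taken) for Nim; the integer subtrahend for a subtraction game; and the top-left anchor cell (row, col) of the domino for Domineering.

p1 X@[(0,1,4)]: h1:-1[(0,0,4)]-1 h2:-1[(0,1,3)]-1 h2:-2[(0,1,2)]-1 h2:-3[(0,1,1)]+1* h2:-4[(0,1,0)]-1
p2 O@[(0,1,1)]: h1:-1[(0,0,1)]-1* h2:-1[(0,1,0)]-1
p3 X@[(0,0,1)]: h2:-1[(0,0,0)]+1*
p4 O@[(0,0,0)] terminal -1; root [(0,1,4)] d6

PV length from [(0,1,4)]: 3 plies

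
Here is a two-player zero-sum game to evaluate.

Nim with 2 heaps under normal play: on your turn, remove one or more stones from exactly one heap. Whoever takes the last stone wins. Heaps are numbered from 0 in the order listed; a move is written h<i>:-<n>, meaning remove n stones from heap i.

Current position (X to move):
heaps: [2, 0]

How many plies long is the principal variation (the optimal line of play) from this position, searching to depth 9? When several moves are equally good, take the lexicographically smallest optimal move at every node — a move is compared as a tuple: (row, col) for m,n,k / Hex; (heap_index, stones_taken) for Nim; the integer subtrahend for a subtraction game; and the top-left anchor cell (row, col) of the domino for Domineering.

PV length from [(2,0)]: 1 ply

p1 X@[(2,0)]: h0:-1[(1,0)]-1 h0:-2[(0,0)]+1*
p2 O@[(0,0)] terminal -1; root [(2,0)] d9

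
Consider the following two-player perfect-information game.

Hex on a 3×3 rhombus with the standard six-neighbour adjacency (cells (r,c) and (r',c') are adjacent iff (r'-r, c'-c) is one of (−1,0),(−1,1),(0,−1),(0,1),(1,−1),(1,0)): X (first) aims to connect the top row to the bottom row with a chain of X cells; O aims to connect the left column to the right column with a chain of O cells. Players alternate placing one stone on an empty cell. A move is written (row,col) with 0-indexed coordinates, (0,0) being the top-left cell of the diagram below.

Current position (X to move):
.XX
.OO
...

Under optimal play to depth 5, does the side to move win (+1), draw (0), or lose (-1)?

value(.XX/.OO/..., X) = -1

ply 1, X at .XX/.OO/... | (0,0)=-1→XXX/.OO/...*; (1,0)=-1→.XX/XOO/...; (2,0)=-1→.XX/.OO/X..; (2,1)=-1→.XX/.OO/.X.; (2,2)=-1→.XX/.OO/..X
ply 2, O at XXX/.OO/... | (1,0)=+1→XXX/OOO/...*; (2,0)=+1→XXX/.OO/O..; (2,1)=+1→XXX/.OO/.O.; (2,2)=+1→XXX/.OO/..O
ply 3: XXX/OOO/... is terminal -1 (X); from .XX/.OO/... depth 5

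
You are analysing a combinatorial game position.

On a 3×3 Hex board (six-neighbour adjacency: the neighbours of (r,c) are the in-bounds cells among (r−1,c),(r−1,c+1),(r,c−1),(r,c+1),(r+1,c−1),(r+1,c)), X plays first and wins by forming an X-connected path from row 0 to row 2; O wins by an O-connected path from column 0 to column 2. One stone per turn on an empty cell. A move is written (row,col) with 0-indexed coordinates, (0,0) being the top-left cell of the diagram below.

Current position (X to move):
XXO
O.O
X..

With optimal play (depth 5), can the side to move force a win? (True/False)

ply 1, X at XXO/O.O/X.. | (1,1)=+1→XXO/OXO/X..*; (2,1)=-1→XXO/O.O/XX.; (2,2)=-1→XXO/O.O/X.X
ply 2: XXO/OXO/X.. is terminal -1 (O); from XXO/O.O/X.. depth 5

X winning at [XXO/O.O/X..]: True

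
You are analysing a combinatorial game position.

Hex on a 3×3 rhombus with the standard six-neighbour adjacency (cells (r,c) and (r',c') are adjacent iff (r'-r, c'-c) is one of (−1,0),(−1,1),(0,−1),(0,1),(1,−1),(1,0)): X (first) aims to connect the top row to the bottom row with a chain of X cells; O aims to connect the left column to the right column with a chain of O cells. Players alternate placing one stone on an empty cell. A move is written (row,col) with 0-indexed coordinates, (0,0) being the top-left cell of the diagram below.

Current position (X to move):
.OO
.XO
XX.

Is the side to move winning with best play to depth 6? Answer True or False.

p1 X@[.OO/.XO/XX.]: (0,0)[XOO/.XO/XX.]-1* (1,0)[.OO/XXO/XX.]-1 (2,2)[.OO/.XO/XXX]-1
p2 O@[XOO/.XO/XX.]: (1,0)[XOO/OXO/XX.]+1* (2,2)[XOO/.XO/XXO]-1
p3 X@[XOO/OXO/XX.] terminal -1; root [.OO/.XO/XX.] d6

X winning at [.OO/.XO/XX.]: False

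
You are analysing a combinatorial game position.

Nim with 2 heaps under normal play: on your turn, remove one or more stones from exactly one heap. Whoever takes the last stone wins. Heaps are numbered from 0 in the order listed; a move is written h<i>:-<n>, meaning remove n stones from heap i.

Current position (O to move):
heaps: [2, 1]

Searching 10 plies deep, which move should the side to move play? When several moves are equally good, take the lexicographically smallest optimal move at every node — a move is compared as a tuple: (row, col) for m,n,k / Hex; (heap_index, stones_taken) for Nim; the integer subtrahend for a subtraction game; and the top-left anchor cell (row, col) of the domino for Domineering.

[(2,1)] O move#1: h0:-1:+1/(1,1)*, h0:-2:-1/(0,1), h1:-1:-1/(2,0)
[(1,1)] X move#2: h0:-1:-1/(0,1)*, h1:-1:-1/(1,0)
[(0,1)] O move#3: h1:-1:+1/(0,0)*
[(0,0)] end (terminal -1, X#4); searched (2,1) to 10

O's best at [(2,1)]: h0:-1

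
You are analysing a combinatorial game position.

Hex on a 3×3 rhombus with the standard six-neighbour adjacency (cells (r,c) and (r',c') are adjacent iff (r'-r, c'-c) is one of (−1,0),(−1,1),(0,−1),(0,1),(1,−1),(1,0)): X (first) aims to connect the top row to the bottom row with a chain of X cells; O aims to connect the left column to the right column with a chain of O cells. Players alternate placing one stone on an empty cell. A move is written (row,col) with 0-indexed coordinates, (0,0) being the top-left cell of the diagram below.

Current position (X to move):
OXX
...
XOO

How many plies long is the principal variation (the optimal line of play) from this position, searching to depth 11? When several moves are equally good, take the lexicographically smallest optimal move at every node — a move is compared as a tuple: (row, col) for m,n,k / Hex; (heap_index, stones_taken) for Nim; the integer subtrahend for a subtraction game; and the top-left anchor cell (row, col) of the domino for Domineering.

p1 X@[OXX/.../XOO]: (1,0)[OXX/X../XOO]+1* (1,1)[OXX/.X./XOO]+1 (1,2)[OXX/..X/XOO]+1
p2 O@[OXX/X../XOO] terminal -1; root [OXX/.../XOO] d11

PV length from [OXX/.../XOO]: 1 ply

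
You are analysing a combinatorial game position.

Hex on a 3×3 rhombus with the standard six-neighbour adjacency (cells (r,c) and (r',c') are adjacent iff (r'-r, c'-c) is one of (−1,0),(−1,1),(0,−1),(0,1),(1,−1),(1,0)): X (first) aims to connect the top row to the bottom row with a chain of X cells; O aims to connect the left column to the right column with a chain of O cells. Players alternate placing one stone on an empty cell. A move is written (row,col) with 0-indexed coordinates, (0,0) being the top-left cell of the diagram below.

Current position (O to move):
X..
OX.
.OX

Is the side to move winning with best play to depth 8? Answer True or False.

O winning at [X../OX./.OX]: False

[X../OX./.OX] O move#1: (0,1):-1/XO./OX./.OX*, (0,2):-1/X.O/OX./.OX, (1,2):-1/X../OXO/.OX, (2,0):-1/X../OX./OOX
[XO./OX./.OX] X move#2: (0,2):+1/XOX/OX./.OX*, (1,2):-1/XO./OXX/.OX, (2,0):-1/XO./OX./XOX
[XOX/OX./.OX] O move#3: (1,2):-1/XOX/OXO/.OX*, (2,0):-1/XOX/OX./OOX
[XOX/OXO/.OX] X move#4: (2,0):+1/XOX/OXO/XOX*
[XOX/OXO/XOX] end (terminal -1, O#5); searched X../OX./.OX to 8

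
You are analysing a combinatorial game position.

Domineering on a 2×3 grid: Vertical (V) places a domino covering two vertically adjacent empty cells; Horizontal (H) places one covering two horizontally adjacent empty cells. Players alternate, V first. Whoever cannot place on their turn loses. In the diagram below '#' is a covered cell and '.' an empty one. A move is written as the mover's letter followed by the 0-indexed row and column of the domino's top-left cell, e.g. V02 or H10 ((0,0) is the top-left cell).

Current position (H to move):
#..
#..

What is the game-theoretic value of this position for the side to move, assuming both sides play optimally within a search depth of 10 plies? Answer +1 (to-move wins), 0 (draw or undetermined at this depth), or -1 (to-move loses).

value(#../#.., H) = +1

[#../#..] H move#1: H01:+1/###/#..*, H11:+1/#../###
[###/#..] end (terminal -1, V#2); searched #../#.. to 10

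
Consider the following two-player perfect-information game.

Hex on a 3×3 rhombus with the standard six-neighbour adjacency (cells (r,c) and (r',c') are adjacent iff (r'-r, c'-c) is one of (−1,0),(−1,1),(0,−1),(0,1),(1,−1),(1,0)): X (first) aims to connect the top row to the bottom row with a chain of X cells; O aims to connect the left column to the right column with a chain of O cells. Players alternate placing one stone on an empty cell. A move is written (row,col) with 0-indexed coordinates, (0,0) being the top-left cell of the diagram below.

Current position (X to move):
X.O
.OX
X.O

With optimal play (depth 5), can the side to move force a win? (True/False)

X winning at [X.O/.OX/X.O]: True

ply 1, X at X.O/.OX/X.O | (0,1)=-1→XXO/.OX/X.O; (1,0)=+1→X.O/XOX/X.O*; (2,1)=-1→X.O/.OX/XXO
ply 2: X.O/XOX/X.O is terminal -1 (O); from X.O/.OX/X.O depth 5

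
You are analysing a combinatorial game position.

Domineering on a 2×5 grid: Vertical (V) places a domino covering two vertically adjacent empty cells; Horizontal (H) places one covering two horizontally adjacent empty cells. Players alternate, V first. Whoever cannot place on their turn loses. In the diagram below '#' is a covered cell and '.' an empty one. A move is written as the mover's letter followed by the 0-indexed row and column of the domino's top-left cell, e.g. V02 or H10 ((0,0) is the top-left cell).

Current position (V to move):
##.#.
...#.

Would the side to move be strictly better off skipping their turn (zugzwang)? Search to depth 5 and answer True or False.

zugzwang(##.#./...#., V) = False

ply 1, V at ##.#./...#. | V02=+1→####./..##.*; V04=-1→##.##/...##
ply 2, H at ####./..##. | H10=-1→####./####.*
ply 3, V at ####./####. | V04=+1→#####/#####*
ply 4: #####/##### is terminal -1 (H); from ##.#./...#. depth 5
suppose V passes — search the same position with H to move:
pass> ply 1, H at ##.#./...#. | H10=-1→##.#./##.#.*; H11=-1→##.#./.###.
pass> ply 2, V at ##.#./##.#. | V02=+1→####./####.*; V04=+1→##.##/##.##
pass> ply 3: ####./####. is terminal -1 (H); from ##.#./...#. depth 5
for V: play +1, pass +1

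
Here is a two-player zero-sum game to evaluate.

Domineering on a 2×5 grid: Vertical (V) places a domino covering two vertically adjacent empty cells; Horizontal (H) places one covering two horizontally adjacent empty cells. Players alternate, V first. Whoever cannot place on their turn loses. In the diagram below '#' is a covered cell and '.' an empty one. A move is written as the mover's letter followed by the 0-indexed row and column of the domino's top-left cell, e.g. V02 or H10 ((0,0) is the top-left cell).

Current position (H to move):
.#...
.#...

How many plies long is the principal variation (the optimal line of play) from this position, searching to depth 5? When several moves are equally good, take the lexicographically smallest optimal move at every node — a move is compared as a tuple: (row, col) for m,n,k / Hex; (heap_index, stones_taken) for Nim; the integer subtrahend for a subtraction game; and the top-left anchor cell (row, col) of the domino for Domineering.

PV length from [.#.../.#...]: 4 plies

ply 1, H at .#.../.#... | H02=-1→.###./.#...*; H03=-1→.#.##/.#...; H12=-1→.#.../.###.; H13=-1→.#.../.#.##
ply 2, V at .###./.#... | V00=-1→####./##...; V04=+1→.####/.#..#*
ply 3, H at .####/.#..# | H12=-1→.####/.####*
ply 4, V at .####/.#### | V00=+1→#####/#####*
ply 5: #####/##### is terminal -1 (H); from .#.../.#... depth 5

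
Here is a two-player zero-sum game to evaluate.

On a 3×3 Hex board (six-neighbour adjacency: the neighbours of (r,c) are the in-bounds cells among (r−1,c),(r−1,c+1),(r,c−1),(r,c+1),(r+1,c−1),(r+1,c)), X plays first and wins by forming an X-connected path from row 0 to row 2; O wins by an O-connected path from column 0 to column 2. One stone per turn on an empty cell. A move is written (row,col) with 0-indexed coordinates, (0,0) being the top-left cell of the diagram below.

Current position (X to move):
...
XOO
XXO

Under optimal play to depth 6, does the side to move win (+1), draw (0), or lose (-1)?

[.../XOO/XXO] X move#1: (0,0):+1/X../XOO/XXO*, (0,1):+1/.X./XOO/XXO, (0,2):+1/..X/XOO/XXO
[X../XOO/XXO] end (terminal -1, O#2); searched .../XOO/XXO to 6

value(.../XOO/XXO, X) = +1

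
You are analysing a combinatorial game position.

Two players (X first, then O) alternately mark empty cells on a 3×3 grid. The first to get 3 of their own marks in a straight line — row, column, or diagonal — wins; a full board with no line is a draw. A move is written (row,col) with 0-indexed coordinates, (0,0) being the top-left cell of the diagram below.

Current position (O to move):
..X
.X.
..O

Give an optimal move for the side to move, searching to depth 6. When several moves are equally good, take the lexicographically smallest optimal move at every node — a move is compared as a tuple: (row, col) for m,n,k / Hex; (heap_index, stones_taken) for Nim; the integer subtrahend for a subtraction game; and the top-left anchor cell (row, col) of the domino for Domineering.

[..X/.X./..O] O move#1: (0,0):-1/O.X/.X./..O, (0,1):-1/.OX/.X./..O, (1,0):-1/..X/OX./..O, (1,2):-1/..X/.XO/..O, (2,0):+0/..X/.X./O.O*, (2,1):-1/..X/.X./.OO
[..X/.X./O.O] X move#2: (0,0):-1/X.X/.X./O.O, (0,1):-1/.XX/.X./O.O, (1,0):-1/..X/XX./O.O, (1,2):-1/..X/.XX/O.O, (2,1):+0/..X/.X./OXO*
[..X/.X./OXO] O move#3: (0,0):-1/O.X/.X./OXO, (0,1):+0/.OX/.X./OXO*, (1,0):-1/..X/OX./OXO, (1,2):-1/..X/.XO/OXO
[.OX/.X./OXO] X move#4: (0,0):+0/XOX/.X./OXO*, (1,0):+0/.OX/XX./OXO, (1,2):+0/.OX/.XX/OXO
[XOX/.X./OXO] O move#5: (1,0):+0/XOX/OX./OXO*, (1,2):+0/XOX/.XO/OXO
[XOX/OX./OXO] X move#6: (1,2):+0/XOX/OXX/OXO*
[XOX/OXX/OXO] end (terminal +0, O#7); searched ..X/.X./..O to 6

O's best at [..X/.X./..O]: (2,0)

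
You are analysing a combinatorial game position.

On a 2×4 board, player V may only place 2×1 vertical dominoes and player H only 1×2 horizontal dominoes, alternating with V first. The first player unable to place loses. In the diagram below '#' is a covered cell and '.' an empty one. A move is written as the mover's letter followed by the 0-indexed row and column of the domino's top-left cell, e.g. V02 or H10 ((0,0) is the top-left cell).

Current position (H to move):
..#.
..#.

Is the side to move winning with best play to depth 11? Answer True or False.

[..#./..#.] H move#1: H00:+1/###./..#.*, H10:+1/..#./###.
[###./..#.] V move#2: V03:-1/####/..##*
[####/..##] H move#3: H10:+1/####/####*
[####/####] end (terminal -1, V#4); searched ..#./..#. to 11

H winning at [..#./..#.]: True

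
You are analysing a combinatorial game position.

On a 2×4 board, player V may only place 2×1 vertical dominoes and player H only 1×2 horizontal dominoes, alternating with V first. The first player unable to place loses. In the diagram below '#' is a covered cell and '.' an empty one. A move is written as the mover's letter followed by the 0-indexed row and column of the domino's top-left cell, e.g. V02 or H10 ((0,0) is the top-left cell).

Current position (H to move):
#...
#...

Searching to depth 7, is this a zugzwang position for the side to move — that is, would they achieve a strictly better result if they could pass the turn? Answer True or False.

zugzwang(#.../#..., H) = False

p1 H@[#.../#...]: H01[###./#...]+1* H02[#.##/#...]+1 H11[#.../###.]+1 H12[#.../#.##]+1
p2 V@[###./#...]: V03[####/#..#]-1*
p3 H@[####/#..#]: H11[####/####]+1*
p4 V@[####/####] terminal -1; root [#.../#...] d7
suppose H passes — search the same position with V to move:
pass> p1 V@[#.../#...]: V01[##../##..]-1 V02[#.#./#.#.]+1* V03[#..#/#..#]-1
pass> p2 H@[#.#./#.#.] terminal -1; root [#.../#...] d7
for H: play +1, pass -1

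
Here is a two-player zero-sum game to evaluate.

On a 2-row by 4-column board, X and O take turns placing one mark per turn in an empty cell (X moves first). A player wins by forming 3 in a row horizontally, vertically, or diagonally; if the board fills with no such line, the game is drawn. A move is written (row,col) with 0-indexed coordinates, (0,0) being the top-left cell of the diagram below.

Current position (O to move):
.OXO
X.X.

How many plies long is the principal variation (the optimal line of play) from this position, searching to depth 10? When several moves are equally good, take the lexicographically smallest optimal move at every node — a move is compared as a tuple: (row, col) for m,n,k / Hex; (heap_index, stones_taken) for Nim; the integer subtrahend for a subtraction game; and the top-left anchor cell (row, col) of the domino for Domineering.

ply 1, O at .OXO/X.X. | (0,0)=-1→OOXO/X.X.; (1,1)=+0→.OXO/XOX.*; (1,3)=-1→.OXO/X.XO
ply 2, X at .OXO/XOX. | (0,0)=+0→XOXO/XOX.*; (1,3)=+0→.OXO/XOXX
ply 3, O at XOXO/XOX. | (1,3)=+0→XOXO/XOXO*
ply 4: XOXO/XOXO is terminal +0 (X); from .OXO/X.X. depth 10

PV length from [.OXO/X.X.]: 3 plies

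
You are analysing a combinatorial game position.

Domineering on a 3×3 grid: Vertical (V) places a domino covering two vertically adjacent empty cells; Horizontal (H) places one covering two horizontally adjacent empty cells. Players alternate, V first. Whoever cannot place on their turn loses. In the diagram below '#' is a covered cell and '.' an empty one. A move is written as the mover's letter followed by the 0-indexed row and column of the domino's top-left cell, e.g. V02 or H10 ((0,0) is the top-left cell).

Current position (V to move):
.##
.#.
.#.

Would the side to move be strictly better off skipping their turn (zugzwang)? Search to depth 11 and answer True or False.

zugzwang(.##/.#./.#., V) = False

[.##/.#./.#.] V move#1: V00:+1/###/##./.#.*, V10:+1/.##/##./##., V12:+1/.##/.##/.##
[###/##./.#.] end (terminal -1, H#2); searched .##/.#./.#. to 11
suppose V passes — search the same position with H to move:
pass> [.##/.#./.#.] end (terminal -1, H#1); searched .##/.#./.#. to 11
for V: play +1, pass +1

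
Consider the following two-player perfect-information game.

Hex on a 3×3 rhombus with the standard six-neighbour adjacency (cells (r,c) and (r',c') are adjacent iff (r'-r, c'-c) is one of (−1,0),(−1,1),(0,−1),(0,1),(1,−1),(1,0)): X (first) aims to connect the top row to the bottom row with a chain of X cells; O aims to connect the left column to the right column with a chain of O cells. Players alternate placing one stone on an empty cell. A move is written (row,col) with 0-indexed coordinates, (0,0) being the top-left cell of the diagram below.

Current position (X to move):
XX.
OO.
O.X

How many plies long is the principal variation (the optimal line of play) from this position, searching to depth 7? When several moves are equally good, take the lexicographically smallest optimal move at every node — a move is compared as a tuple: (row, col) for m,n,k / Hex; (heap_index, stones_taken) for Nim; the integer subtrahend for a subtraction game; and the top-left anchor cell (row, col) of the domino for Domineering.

PV length from [XX./OO./O.X]: 2 plies

ply 1, X at XX./OO./O.X | (0,2)=-1→XXX/OO./O.X*; (1,2)=-1→XX./OOX/O.X; (2,1)=-1→XX./OO./OXX
ply 2, O at XXX/OO./O.X | (1,2)=+1→XXX/OOO/O.X*; (2,1)=-1→XXX/OO./OOX
ply 3: XXX/OOO/O.X is terminal -1 (X); from XX./OO./O.X depth 7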